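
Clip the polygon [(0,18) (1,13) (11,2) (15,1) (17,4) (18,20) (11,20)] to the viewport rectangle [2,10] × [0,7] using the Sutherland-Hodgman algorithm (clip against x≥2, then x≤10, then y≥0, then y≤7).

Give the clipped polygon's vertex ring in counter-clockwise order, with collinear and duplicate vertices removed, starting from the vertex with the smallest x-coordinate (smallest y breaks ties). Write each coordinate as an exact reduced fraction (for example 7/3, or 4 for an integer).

Clipped polygon: [(71/11,7) (10,31/10) (10,7)]

1. After x ≥ 2: [(2,202/11) (2,119/10) (11,2) (15,1) (17,4) (18,20) (11,20)]
2. After x ≤ 10: [(10,218/11) (2,202/11) (2,119/10) (10,31/10)]
3. After y ≥ 0: [(10,218/11) (2,202/11) (2,119/10) (10,31/10)]
4. After y ≤ 7: [(10,7) (71/11,7) (10,31/10)]
5. Canonical ring: [(71/11,7) (10,31/10) (10,7)]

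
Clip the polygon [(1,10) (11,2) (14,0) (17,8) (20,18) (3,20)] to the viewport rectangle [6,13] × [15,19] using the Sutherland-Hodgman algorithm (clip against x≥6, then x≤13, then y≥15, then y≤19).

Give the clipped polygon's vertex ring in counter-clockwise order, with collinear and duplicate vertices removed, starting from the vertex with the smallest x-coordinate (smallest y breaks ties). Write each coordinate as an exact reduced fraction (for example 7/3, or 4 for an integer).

Clipped polygon: [(6,15) (13,15) (13,320/17) (23/2,19) (6,19)]

1. After x ≥ 6: [(6,6) (11,2) (14,0) (17,8) (20,18) (6,334/17)]
2. After x ≤ 13: [(6,6) (11,2) (13,2/3) (13,320/17) (6,334/17)]
3. After y ≥ 15: [(6,15) (13,15) (13,320/17) (6,334/17)]
4. After y ≤ 19: [(6,19) (6,15) (13,15) (13,320/17) (23/2,19)]
5. Canonical ring: [(6,15) (13,15) (13,320/17) (23/2,19) (6,19)]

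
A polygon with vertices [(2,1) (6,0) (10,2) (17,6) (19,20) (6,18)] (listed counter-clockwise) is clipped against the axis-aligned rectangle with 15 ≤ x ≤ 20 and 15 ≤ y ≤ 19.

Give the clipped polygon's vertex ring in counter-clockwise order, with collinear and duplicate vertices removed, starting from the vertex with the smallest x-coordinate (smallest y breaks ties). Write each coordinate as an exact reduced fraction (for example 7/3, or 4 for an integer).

1. After x ≥ 15: [(15,34/7) (17,6) (19,20) (15,252/13)]
2. After x ≤ 20: [(15,34/7) (17,6) (19,20) (15,252/13)]
3. After y ≥ 15: [(15,15) (128/7,15) (19,20) (15,252/13)]
4. After y ≤ 19: [(15,19) (15,15) (128/7,15) (132/7,19)]
5. Canonical ring: [(15,15) (128/7,15) (132/7,19) (15,19)]

Clipped polygon: [(15,15) (128/7,15) (132/7,19) (15,19)]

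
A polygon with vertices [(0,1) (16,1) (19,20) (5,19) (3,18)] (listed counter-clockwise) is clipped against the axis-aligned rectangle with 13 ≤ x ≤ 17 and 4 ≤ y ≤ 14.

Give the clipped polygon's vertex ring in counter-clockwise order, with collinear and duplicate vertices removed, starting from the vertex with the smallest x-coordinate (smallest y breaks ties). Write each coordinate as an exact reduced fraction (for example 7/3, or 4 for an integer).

Clipped polygon: [(13,4) (313/19,4) (17,22/3) (17,14) (13,14)]

1. After x ≥ 13: [(13,1) (16,1) (19,20) (13,137/7)]
2. After x ≤ 17: [(13,1) (16,1) (17,22/3) (17,139/7) (13,137/7)]
3. After y ≥ 4: [(13,4) (313/19,4) (17,22/3) (17,139/7) (13,137/7)]
4. After y ≤ 14: [(13,14) (13,4) (313/19,4) (17,22/3) (17,14)]
5. Canonical ring: [(13,4) (313/19,4) (17,22/3) (17,14) (13,14)]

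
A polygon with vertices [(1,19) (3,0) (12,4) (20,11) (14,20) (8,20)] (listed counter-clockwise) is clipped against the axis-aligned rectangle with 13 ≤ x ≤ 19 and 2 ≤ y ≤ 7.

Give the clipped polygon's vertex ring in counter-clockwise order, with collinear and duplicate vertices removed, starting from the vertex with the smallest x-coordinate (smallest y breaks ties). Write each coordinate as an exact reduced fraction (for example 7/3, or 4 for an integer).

1. After x ≥ 13: [(13,39/8) (20,11) (14,20) (13,20)]
2. After x ≤ 19: [(13,39/8) (19,81/8) (19,25/2) (14,20) (13,20)]
3. After y ≥ 2: [(13,39/8) (19,81/8) (19,25/2) (14,20) (13,20)]
4. After y ≤ 7: [(13,7) (13,39/8) (108/7,7)]
5. Canonical ring: [(13,39/8) (108/7,7) (13,7)]

Clipped polygon: [(13,39/8) (108/7,7) (13,7)]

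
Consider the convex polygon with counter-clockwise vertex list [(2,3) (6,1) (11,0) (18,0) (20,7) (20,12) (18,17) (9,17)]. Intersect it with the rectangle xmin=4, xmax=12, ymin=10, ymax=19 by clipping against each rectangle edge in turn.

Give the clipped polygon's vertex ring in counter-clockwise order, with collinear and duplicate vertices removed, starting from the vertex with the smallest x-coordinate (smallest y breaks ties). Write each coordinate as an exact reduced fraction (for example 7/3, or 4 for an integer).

Clipped polygon: [(11/2,10) (12,10) (12,17) (9,17)]

1. After x ≥ 4: [(4,7) (4,2) (6,1) (11,0) (18,0) (20,7) (20,12) (18,17) (9,17)]
2. After x ≤ 12: [(4,7) (4,2) (6,1) (11,0) (12,0) (12,17) (9,17)]
3. After y ≥ 10: [(11/2,10) (12,10) (12,17) (9,17)]
4. After y ≤ 19: [(11/2,10) (12,10) (12,17) (9,17)]
5. Canonical ring: [(11/2,10) (12,10) (12,17) (9,17)]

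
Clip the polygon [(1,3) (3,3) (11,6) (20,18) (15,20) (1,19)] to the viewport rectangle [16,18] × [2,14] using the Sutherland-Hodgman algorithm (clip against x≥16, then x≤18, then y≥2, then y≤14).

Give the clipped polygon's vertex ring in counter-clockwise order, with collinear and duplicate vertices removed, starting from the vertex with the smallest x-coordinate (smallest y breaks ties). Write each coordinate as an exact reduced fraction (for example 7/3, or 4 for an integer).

Clipped polygon: [(16,38/3) (17,14) (16,14)]

1. After x ≥ 16: [(16,38/3) (20,18) (16,98/5)]
2. After x ≤ 18: [(16,38/3) (18,46/3) (18,94/5) (16,98/5)]
3. After y ≥ 2: [(16,38/3) (18,46/3) (18,94/5) (16,98/5)]
4. After y ≤ 14: [(16,14) (16,38/3) (17,14)]
5. Canonical ring: [(16,38/3) (17,14) (16,14)]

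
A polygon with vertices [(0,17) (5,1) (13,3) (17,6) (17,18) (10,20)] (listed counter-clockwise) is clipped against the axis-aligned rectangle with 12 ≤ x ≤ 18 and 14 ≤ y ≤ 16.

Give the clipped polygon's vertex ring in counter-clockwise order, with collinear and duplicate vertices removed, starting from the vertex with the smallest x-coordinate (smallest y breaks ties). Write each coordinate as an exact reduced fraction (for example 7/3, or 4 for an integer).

Clipped polygon: [(12,14) (17,14) (17,16) (12,16)]

1. After x ≥ 12: [(12,11/4) (13,3) (17,6) (17,18) (12,136/7)]
2. After x ≤ 18: [(12,11/4) (13,3) (17,6) (17,18) (12,136/7)]
3. After y ≥ 14: [(12,14) (17,14) (17,18) (12,136/7)]
4. After y ≤ 16: [(12,16) (12,14) (17,14) (17,16)]
5. Canonical ring: [(12,14) (17,14) (17,16) (12,16)]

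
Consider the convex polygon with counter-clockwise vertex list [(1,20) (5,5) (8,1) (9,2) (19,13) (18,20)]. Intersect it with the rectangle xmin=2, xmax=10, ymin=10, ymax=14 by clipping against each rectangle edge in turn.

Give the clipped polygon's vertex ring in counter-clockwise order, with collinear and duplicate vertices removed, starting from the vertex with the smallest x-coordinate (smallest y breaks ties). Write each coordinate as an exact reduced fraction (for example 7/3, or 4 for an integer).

Clipped polygon: [(13/5,14) (11/3,10) (10,10) (10,14)]

1. After x ≥ 2: [(2,20) (2,65/4) (5,5) (8,1) (9,2) (19,13) (18,20)]
2. After x ≤ 10: [(10,20) (2,20) (2,65/4) (5,5) (8,1) (9,2) (10,31/10)]
3. After y ≥ 10: [(10,10) (10,20) (2,20) (2,65/4) (11/3,10)]
4. After y ≤ 14: [(10,10) (10,14) (13/5,14) (11/3,10)]
5. Canonical ring: [(13/5,14) (11/3,10) (10,10) (10,14)]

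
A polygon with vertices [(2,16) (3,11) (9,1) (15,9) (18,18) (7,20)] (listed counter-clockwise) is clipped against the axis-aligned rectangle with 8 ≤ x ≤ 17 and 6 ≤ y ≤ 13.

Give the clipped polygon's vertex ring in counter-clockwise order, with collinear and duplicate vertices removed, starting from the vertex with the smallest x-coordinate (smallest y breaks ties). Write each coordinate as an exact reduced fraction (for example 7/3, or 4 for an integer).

Clipped polygon: [(8,6) (51/4,6) (15,9) (49/3,13) (8,13)]

1. After x ≥ 8: [(8,8/3) (9,1) (15,9) (18,18) (8,218/11)]
2. After x ≤ 17: [(8,8/3) (9,1) (15,9) (17,15) (17,200/11) (8,218/11)]
3. After y ≥ 6: [(8,6) (51/4,6) (15,9) (17,15) (17,200/11) (8,218/11)]
4. After y ≤ 13: [(8,13) (8,6) (51/4,6) (15,9) (49/3,13)]
5. Canonical ring: [(8,6) (51/4,6) (15,9) (49/3,13) (8,13)]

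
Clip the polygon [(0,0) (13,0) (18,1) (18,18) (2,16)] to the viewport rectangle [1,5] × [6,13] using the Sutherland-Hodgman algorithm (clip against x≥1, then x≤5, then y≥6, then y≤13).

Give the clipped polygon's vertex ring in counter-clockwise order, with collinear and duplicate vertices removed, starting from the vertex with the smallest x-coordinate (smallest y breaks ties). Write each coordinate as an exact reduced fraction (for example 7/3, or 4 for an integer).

Clipped polygon: [(1,6) (5,6) (5,13) (13/8,13) (1,8)]

1. After x ≥ 1: [(1,8) (1,0) (13,0) (18,1) (18,18) (2,16)]
2. After x ≤ 5: [(1,8) (1,0) (5,0) (5,131/8) (2,16)]
3. After y ≥ 6: [(1,8) (1,6) (5,6) (5,131/8) (2,16)]
4. After y ≤ 13: [(13/8,13) (1,8) (1,6) (5,6) (5,13)]
5. Canonical ring: [(1,6) (5,6) (5,13) (13/8,13) (1,8)]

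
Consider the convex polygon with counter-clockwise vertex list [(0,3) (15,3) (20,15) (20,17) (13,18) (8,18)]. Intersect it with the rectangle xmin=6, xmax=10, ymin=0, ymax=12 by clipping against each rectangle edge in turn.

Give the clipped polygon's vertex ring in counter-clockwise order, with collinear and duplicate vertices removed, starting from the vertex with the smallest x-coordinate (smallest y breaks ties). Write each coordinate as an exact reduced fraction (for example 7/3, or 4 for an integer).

Clipped polygon: [(6,3) (10,3) (10,12) (6,12)]

1. After x ≥ 6: [(6,57/4) (6,3) (15,3) (20,15) (20,17) (13,18) (8,18)]
2. After x ≤ 10: [(6,57/4) (6,3) (10,3) (10,18) (8,18)]
3. After y ≥ 0: [(6,57/4) (6,3) (10,3) (10,18) (8,18)]
4. After y ≤ 12: [(6,12) (6,3) (10,3) (10,12)]
5. Canonical ring: [(6,3) (10,3) (10,12) (6,12)]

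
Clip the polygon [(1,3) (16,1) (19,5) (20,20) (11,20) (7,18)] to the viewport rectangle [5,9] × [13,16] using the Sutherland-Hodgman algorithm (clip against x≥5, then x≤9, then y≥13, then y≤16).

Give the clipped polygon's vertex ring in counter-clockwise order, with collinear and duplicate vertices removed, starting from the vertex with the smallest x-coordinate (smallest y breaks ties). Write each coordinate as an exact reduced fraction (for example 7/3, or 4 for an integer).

Clipped polygon: [(5,13) (9,13) (9,16) (31/5,16)]

1. After x ≥ 5: [(5,13) (5,37/15) (16,1) (19,5) (20,20) (11,20) (7,18)]
2. After x ≤ 9: [(5,13) (5,37/15) (9,29/15) (9,19) (7,18)]
3. After y ≥ 13: [(5,13) (5,13) (9,13) (9,19) (7,18)]
4. After y ≤ 16: [(31/5,16) (5,13) (5,13) (9,13) (9,16)]
5. Canonical ring: [(5,13) (9,13) (9,16) (31/5,16)]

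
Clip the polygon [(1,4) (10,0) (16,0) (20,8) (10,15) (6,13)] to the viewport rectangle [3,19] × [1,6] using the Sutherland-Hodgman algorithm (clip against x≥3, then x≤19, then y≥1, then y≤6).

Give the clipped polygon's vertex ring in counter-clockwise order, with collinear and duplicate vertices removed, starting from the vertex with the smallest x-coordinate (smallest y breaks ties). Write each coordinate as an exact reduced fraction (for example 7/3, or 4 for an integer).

Clipped polygon: [(3,28/9) (31/4,1) (33/2,1) (19,6) (3,6)]

1. After x ≥ 3: [(3,38/5) (3,28/9) (10,0) (16,0) (20,8) (10,15) (6,13)]
2. After x ≤ 19: [(3,38/5) (3,28/9) (10,0) (16,0) (19,6) (19,87/10) (10,15) (6,13)]
3. After y ≥ 1: [(3,38/5) (3,28/9) (31/4,1) (33/2,1) (19,6) (19,87/10) (10,15) (6,13)]
4. After y ≤ 6: [(3,6) (3,28/9) (31/4,1) (33/2,1) (19,6) (19,6)]
5. Canonical ring: [(3,28/9) (31/4,1) (33/2,1) (19,6) (3,6)]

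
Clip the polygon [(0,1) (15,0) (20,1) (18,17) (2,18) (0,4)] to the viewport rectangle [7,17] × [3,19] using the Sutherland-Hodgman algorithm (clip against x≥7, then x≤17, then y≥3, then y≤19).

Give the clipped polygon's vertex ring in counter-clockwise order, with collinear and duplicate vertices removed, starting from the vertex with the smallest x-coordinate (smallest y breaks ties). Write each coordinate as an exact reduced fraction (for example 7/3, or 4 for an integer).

1. After x ≥ 7: [(7,8/15) (15,0) (20,1) (18,17) (7,283/16)]
2. After x ≤ 17: [(7,8/15) (15,0) (17,2/5) (17,273/16) (7,283/16)]
3. After y ≥ 3: [(7,3) (17,3) (17,273/16) (7,283/16)]
4. After y ≤ 19: [(7,3) (17,3) (17,273/16) (7,283/16)]
5. Canonical ring: [(7,3) (17,3) (17,273/16) (7,283/16)]

Clipped polygon: [(7,3) (17,3) (17,273/16) (7,283/16)]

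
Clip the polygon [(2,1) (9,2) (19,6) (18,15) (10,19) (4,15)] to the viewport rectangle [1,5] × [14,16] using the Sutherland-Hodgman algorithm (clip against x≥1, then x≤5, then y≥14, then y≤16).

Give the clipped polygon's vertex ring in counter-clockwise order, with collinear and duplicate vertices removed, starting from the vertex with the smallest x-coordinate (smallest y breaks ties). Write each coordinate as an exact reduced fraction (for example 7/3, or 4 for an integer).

Clipped polygon: [(27/7,14) (5,14) (5,47/3) (4,15)]

1. After x ≥ 1: [(2,1) (9,2) (19,6) (18,15) (10,19) (4,15)]
2. After x ≤ 5: [(2,1) (5,10/7) (5,47/3) (4,15)]
3. After y ≥ 14: [(27/7,14) (5,14) (5,47/3) (4,15)]
4. After y ≤ 16: [(27/7,14) (5,14) (5,47/3) (4,15)]
5. Canonical ring: [(27/7,14) (5,14) (5,47/3) (4,15)]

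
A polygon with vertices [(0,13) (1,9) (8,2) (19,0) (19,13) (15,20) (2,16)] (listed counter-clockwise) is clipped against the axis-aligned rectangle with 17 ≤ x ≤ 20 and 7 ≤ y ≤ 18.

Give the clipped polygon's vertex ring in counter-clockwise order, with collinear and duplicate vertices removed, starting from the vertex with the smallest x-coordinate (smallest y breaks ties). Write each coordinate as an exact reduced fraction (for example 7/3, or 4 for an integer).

1. After x ≥ 17: [(17,4/11) (19,0) (19,13) (17,33/2)]
2. After x ≤ 20: [(17,4/11) (19,0) (19,13) (17,33/2)]
3. After y ≥ 7: [(17,7) (19,7) (19,13) (17,33/2)]
4. After y ≤ 18: [(17,7) (19,7) (19,13) (17,33/2)]
5. Canonical ring: [(17,7) (19,7) (19,13) (17,33/2)]

Clipped polygon: [(17,7) (19,7) (19,13) (17,33/2)]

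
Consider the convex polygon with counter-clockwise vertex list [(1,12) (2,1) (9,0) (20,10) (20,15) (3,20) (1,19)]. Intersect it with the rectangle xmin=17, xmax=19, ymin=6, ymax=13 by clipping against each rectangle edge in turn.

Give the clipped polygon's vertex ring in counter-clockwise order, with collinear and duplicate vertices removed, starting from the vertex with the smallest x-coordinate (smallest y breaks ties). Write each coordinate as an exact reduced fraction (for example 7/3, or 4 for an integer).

1. After x ≥ 17: [(17,80/11) (20,10) (20,15) (17,270/17)]
2. After x ≤ 19: [(17,80/11) (19,100/11) (19,260/17) (17,270/17)]
3. After y ≥ 6: [(17,80/11) (19,100/11) (19,260/17) (17,270/17)]
4. After y ≤ 13: [(17,13) (17,80/11) (19,100/11) (19,13)]
5. Canonical ring: [(17,80/11) (19,100/11) (19,13) (17,13)]

Clipped polygon: [(17,80/11) (19,100/11) (19,13) (17,13)]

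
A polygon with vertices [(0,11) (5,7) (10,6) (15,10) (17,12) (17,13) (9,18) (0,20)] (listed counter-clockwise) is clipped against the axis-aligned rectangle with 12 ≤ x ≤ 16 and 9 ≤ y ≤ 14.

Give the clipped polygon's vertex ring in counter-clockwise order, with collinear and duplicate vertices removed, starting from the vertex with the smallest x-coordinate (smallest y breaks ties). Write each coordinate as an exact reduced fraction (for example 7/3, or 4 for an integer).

Clipped polygon: [(12,9) (55/4,9) (15,10) (16,11) (16,109/8) (77/5,14) (12,14)]

1. After x ≥ 12: [(12,38/5) (15,10) (17,12) (17,13) (12,129/8)]
2. After x ≤ 16: [(12,38/5) (15,10) (16,11) (16,109/8) (12,129/8)]
3. After y ≥ 9: [(12,9) (55/4,9) (15,10) (16,11) (16,109/8) (12,129/8)]
4. After y ≤ 14: [(12,14) (12,9) (55/4,9) (15,10) (16,11) (16,109/8) (77/5,14)]
5. Canonical ring: [(12,9) (55/4,9) (15,10) (16,11) (16,109/8) (77/5,14) (12,14)]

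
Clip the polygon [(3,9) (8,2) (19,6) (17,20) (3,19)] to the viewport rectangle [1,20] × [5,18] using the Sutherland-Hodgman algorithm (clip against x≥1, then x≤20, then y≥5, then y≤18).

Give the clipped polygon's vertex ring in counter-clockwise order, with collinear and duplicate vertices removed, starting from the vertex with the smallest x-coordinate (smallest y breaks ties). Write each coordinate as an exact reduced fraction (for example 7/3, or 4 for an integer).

1. After x ≥ 1: [(3,9) (8,2) (19,6) (17,20) (3,19)]
2. After x ≤ 20: [(3,9) (8,2) (19,6) (17,20) (3,19)]
3. After y ≥ 5: [(3,9) (41/7,5) (65/4,5) (19,6) (17,20) (3,19)]
4. After y ≤ 18: [(3,18) (3,9) (41/7,5) (65/4,5) (19,6) (121/7,18)]
5. Canonical ring: [(3,9) (41/7,5) (65/4,5) (19,6) (121/7,18) (3,18)]

Clipped polygon: [(3,9) (41/7,5) (65/4,5) (19,6) (121/7,18) (3,18)]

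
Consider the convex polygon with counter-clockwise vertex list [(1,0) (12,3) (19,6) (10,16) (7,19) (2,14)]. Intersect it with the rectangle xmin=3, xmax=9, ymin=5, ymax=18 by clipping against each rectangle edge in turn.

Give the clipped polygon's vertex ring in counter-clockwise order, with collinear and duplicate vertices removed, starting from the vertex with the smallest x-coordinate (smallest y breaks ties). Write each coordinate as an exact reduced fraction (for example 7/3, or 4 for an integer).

1. After x ≥ 3: [(3,6/11) (12,3) (19,6) (10,16) (7,19) (3,15)]
2. After x ≤ 9: [(3,6/11) (9,24/11) (9,17) (7,19) (3,15)]
3. After y ≥ 5: [(3,5) (9,5) (9,17) (7,19) (3,15)]
4. After y ≤ 18: [(3,5) (9,5) (9,17) (8,18) (6,18) (3,15)]
5. Canonical ring: [(3,5) (9,5) (9,17) (8,18) (6,18) (3,15)]

Clipped polygon: [(3,5) (9,5) (9,17) (8,18) (6,18) (3,15)]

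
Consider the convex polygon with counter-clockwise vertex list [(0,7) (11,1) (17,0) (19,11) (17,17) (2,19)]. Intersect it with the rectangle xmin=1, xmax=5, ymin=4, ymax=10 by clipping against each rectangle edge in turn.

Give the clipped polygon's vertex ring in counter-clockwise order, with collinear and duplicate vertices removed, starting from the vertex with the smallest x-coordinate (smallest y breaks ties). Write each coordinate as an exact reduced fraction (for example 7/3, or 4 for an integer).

1. After x ≥ 1: [(1,13) (1,71/11) (11,1) (17,0) (19,11) (17,17) (2,19)]
2. After x ≤ 5: [(1,13) (1,71/11) (5,47/11) (5,93/5) (2,19)]
3. After y ≥ 4: [(1,13) (1,71/11) (5,47/11) (5,93/5) (2,19)]
4. After y ≤ 10: [(1,10) (1,71/11) (5,47/11) (5,10)]
5. Canonical ring: [(1,71/11) (5,47/11) (5,10) (1,10)]

Clipped polygon: [(1,71/11) (5,47/11) (5,10) (1,10)]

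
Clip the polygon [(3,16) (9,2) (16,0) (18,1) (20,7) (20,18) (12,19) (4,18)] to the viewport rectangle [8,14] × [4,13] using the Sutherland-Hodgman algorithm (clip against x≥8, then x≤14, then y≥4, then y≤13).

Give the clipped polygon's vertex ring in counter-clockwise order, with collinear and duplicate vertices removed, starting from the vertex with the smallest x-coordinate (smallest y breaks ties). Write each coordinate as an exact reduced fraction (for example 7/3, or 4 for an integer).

1. After x ≥ 8: [(8,13/3) (9,2) (16,0) (18,1) (20,7) (20,18) (12,19) (8,37/2)]
2. After x ≤ 14: [(8,13/3) (9,2) (14,4/7) (14,75/4) (12,19) (8,37/2)]
3. After y ≥ 4: [(8,13/3) (57/7,4) (14,4) (14,75/4) (12,19) (8,37/2)]
4. After y ≤ 13: [(8,13) (8,13/3) (57/7,4) (14,4) (14,13)]
5. Canonical ring: [(8,13/3) (57/7,4) (14,4) (14,13) (8,13)]

Clipped polygon: [(8,13/3) (57/7,4) (14,4) (14,13) (8,13)]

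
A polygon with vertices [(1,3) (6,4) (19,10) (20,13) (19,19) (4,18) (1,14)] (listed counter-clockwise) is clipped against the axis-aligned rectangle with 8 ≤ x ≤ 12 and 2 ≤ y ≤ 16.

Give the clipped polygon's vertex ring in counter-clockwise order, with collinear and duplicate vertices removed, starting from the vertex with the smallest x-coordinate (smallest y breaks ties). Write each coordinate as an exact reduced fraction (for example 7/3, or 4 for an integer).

Clipped polygon: [(8,64/13) (12,88/13) (12,16) (8,16)]

1. After x ≥ 8: [(8,64/13) (19,10) (20,13) (19,19) (8,274/15)]
2. After x ≤ 12: [(8,64/13) (12,88/13) (12,278/15) (8,274/15)]
3. After y ≥ 2: [(8,64/13) (12,88/13) (12,278/15) (8,274/15)]
4. After y ≤ 16: [(8,16) (8,64/13) (12,88/13) (12,16)]
5. Canonical ring: [(8,64/13) (12,88/13) (12,16) (8,16)]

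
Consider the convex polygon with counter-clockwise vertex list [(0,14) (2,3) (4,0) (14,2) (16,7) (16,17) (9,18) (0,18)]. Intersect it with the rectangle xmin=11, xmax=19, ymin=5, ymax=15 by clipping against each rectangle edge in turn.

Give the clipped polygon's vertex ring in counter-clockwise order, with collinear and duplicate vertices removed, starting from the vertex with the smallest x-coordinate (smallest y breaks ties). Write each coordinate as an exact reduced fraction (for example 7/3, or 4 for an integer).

1. After x ≥ 11: [(11,7/5) (14,2) (16,7) (16,17) (11,124/7)]
2. After x ≤ 19: [(11,7/5) (14,2) (16,7) (16,17) (11,124/7)]
3. After y ≥ 5: [(11,5) (76/5,5) (16,7) (16,17) (11,124/7)]
4. After y ≤ 15: [(11,15) (11,5) (76/5,5) (16,7) (16,15)]
5. Canonical ring: [(11,5) (76/5,5) (16,7) (16,15) (11,15)]

Clipped polygon: [(11,5) (76/5,5) (16,7) (16,15) (11,15)]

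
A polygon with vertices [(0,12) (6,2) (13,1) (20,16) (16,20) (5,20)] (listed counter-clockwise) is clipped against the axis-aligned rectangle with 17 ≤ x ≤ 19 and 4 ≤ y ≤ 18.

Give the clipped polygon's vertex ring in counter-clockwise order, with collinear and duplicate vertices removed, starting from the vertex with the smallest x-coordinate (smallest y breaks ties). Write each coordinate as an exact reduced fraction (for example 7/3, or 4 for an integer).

Clipped polygon: [(17,67/7) (19,97/7) (19,17) (18,18) (17,18)]

1. After x ≥ 17: [(17,67/7) (20,16) (17,19)]
2. After x ≤ 19: [(17,67/7) (19,97/7) (19,17) (17,19)]
3. After y ≥ 4: [(17,67/7) (19,97/7) (19,17) (17,19)]
4. After y ≤ 18: [(17,18) (17,67/7) (19,97/7) (19,17) (18,18)]
5. Canonical ring: [(17,67/7) (19,97/7) (19,17) (18,18) (17,18)]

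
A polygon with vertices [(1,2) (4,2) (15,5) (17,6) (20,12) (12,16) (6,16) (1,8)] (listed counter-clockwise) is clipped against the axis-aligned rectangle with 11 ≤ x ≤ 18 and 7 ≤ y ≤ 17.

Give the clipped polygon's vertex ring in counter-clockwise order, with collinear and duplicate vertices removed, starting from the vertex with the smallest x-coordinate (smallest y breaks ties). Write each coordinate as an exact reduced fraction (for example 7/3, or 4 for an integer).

Clipped polygon: [(11,7) (35/2,7) (18,8) (18,13) (12,16) (11,16)]

1. After x ≥ 11: [(11,43/11) (15,5) (17,6) (20,12) (12,16) (11,16)]
2. After x ≤ 18: [(11,43/11) (15,5) (17,6) (18,8) (18,13) (12,16) (11,16)]
3. After y ≥ 7: [(11,7) (35/2,7) (18,8) (18,13) (12,16) (11,16)]
4. After y ≤ 17: [(11,7) (35/2,7) (18,8) (18,13) (12,16) (11,16)]
5. Canonical ring: [(11,7) (35/2,7) (18,8) (18,13) (12,16) (11,16)]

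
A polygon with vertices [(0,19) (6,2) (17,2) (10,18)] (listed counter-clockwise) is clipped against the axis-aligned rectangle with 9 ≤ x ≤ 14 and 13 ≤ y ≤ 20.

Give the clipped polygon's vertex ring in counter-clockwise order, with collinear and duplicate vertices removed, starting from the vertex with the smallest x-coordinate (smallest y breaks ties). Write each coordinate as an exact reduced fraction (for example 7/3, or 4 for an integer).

1. After x ≥ 9: [(9,181/10) (9,2) (17,2) (10,18)]
2. After x ≤ 14: [(9,181/10) (9,2) (14,2) (14,62/7) (10,18)]
3. After y ≥ 13: [(9,181/10) (9,13) (195/16,13) (10,18)]
4. After y ≤ 20: [(9,181/10) (9,13) (195/16,13) (10,18)]
5. Canonical ring: [(9,13) (195/16,13) (10,18) (9,181/10)]

Clipped polygon: [(9,13) (195/16,13) (10,18) (9,181/10)]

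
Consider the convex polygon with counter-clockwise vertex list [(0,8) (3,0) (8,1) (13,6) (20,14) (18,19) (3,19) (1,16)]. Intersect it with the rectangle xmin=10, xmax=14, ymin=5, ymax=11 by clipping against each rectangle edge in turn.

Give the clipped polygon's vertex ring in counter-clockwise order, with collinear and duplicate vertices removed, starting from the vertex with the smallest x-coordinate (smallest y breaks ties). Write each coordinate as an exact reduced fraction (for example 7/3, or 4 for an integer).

Clipped polygon: [(10,5) (12,5) (13,6) (14,50/7) (14,11) (10,11)]

1. After x ≥ 10: [(10,3) (13,6) (20,14) (18,19) (10,19)]
2. After x ≤ 14: [(10,3) (13,6) (14,50/7) (14,19) (10,19)]
3. After y ≥ 5: [(10,5) (12,5) (13,6) (14,50/7) (14,19) (10,19)]
4. After y ≤ 11: [(10,11) (10,5) (12,5) (13,6) (14,50/7) (14,11)]
5. Canonical ring: [(10,5) (12,5) (13,6) (14,50/7) (14,11) (10,11)]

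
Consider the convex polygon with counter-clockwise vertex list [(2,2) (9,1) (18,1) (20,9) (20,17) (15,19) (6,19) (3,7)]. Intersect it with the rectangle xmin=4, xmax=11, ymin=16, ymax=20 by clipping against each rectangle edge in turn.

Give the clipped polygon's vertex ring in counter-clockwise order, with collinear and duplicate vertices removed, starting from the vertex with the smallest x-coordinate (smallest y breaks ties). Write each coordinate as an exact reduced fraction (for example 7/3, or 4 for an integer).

1. After x ≥ 4: [(4,12/7) (9,1) (18,1) (20,9) (20,17) (15,19) (6,19) (4,11)]
2. After x ≤ 11: [(4,12/7) (9,1) (11,1) (11,19) (6,19) (4,11)]
3. After y ≥ 16: [(11,16) (11,19) (6,19) (21/4,16)]
4. After y ≤ 20: [(11,16) (11,19) (6,19) (21/4,16)]
5. Canonical ring: [(21/4,16) (11,16) (11,19) (6,19)]

Clipped polygon: [(21/4,16) (11,16) (11,19) (6,19)]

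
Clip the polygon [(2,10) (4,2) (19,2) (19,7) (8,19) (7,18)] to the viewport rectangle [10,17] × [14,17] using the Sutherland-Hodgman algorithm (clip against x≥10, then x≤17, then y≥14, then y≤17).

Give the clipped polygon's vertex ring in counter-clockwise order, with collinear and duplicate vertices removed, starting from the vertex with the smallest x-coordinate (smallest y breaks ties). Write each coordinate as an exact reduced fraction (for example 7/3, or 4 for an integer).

1. After x ≥ 10: [(10,2) (19,2) (19,7) (10,185/11)]
2. After x ≤ 17: [(10,2) (17,2) (17,101/11) (10,185/11)]
3. After y ≥ 14: [(10,14) (151/12,14) (10,185/11)]
4. After y ≤ 17: [(10,14) (151/12,14) (10,185/11)]
5. Canonical ring: [(10,14) (151/12,14) (10,185/11)]

Clipped polygon: [(10,14) (151/12,14) (10,185/11)]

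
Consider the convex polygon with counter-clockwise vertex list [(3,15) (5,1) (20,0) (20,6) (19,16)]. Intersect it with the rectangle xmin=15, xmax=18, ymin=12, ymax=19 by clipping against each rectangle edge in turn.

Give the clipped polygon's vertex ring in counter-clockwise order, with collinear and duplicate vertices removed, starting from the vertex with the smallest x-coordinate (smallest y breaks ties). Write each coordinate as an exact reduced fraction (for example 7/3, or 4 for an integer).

1. After x ≥ 15: [(15,63/4) (15,1/3) (20,0) (20,6) (19,16)]
2. After x ≤ 18: [(18,255/16) (15,63/4) (15,1/3) (18,2/15)]
3. After y ≥ 12: [(18,12) (18,255/16) (15,63/4) (15,12)]
4. After y ≤ 19: [(18,12) (18,255/16) (15,63/4) (15,12)]
5. Canonical ring: [(15,12) (18,12) (18,255/16) (15,63/4)]

Clipped polygon: [(15,12) (18,12) (18,255/16) (15,63/4)]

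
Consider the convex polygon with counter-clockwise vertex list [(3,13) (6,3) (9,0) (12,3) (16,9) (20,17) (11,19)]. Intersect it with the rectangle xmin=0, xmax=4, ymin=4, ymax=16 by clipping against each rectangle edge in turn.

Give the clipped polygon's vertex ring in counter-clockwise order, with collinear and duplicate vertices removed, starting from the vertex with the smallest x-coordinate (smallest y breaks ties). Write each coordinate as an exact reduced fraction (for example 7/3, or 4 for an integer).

Clipped polygon: [(3,13) (4,29/3) (4,55/4)]

1. After x ≥ 0: [(3,13) (6,3) (9,0) (12,3) (16,9) (20,17) (11,19)]
2. After x ≤ 4: [(4,55/4) (3,13) (4,29/3)]
3. After y ≥ 4: [(4,55/4) (3,13) (4,29/3)]
4. After y ≤ 16: [(4,55/4) (3,13) (4,29/3)]
5. Canonical ring: [(3,13) (4,29/3) (4,55/4)]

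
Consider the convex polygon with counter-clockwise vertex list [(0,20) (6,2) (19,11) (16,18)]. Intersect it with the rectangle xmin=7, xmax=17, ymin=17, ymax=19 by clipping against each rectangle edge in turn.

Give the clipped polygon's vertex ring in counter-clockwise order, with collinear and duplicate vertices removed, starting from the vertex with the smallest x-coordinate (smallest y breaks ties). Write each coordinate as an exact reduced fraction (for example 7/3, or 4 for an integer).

Clipped polygon: [(7,17) (115/7,17) (16,18) (8,19) (7,19)]

1. After x ≥ 7: [(7,153/8) (7,35/13) (19,11) (16,18)]
2. After x ≤ 17: [(7,153/8) (7,35/13) (17,125/13) (17,47/3) (16,18)]
3. After y ≥ 17: [(7,153/8) (7,17) (115/7,17) (16,18)]
4. After y ≤ 19: [(8,19) (7,19) (7,17) (115/7,17) (16,18)]
5. Canonical ring: [(7,17) (115/7,17) (16,18) (8,19) (7,19)]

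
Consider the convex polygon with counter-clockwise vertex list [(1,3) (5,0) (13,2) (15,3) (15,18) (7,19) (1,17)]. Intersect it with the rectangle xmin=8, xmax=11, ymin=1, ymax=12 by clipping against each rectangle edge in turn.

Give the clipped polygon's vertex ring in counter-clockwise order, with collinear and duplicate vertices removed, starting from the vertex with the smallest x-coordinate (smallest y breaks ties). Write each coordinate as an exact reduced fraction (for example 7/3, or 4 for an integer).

1. After x ≥ 8: [(8,3/4) (13,2) (15,3) (15,18) (8,151/8)]
2. After x ≤ 11: [(8,3/4) (11,3/2) (11,37/2) (8,151/8)]
3. After y ≥ 1: [(8,1) (9,1) (11,3/2) (11,37/2) (8,151/8)]
4. After y ≤ 12: [(8,12) (8,1) (9,1) (11,3/2) (11,12)]
5. Canonical ring: [(8,1) (9,1) (11,3/2) (11,12) (8,12)]

Clipped polygon: [(8,1) (9,1) (11,3/2) (11,12) (8,12)]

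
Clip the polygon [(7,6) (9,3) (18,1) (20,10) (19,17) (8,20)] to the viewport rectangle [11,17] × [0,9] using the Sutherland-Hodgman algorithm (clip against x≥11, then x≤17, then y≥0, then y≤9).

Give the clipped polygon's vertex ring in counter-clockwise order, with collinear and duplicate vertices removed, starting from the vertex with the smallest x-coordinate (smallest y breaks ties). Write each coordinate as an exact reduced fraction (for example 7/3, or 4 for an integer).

1. After x ≥ 11: [(11,23/9) (18,1) (20,10) (19,17) (11,211/11)]
2. After x ≤ 17: [(11,23/9) (17,11/9) (17,193/11) (11,211/11)]
3. After y ≥ 0: [(11,23/9) (17,11/9) (17,193/11) (11,211/11)]
4. After y ≤ 9: [(11,9) (11,23/9) (17,11/9) (17,9)]
5. Canonical ring: [(11,23/9) (17,11/9) (17,9) (11,9)]

Clipped polygon: [(11,23/9) (17,11/9) (17,9) (11,9)]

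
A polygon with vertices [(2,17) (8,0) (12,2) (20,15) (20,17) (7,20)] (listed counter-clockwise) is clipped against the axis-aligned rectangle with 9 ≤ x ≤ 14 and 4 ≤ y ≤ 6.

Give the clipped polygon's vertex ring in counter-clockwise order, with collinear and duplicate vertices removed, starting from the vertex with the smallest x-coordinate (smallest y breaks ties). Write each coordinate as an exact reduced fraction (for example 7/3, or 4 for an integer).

1. After x ≥ 9: [(9,1/2) (12,2) (20,15) (20,17) (9,254/13)]
2. After x ≤ 14: [(9,1/2) (12,2) (14,21/4) (14,239/13) (9,254/13)]
3. After y ≥ 4: [(9,4) (172/13,4) (14,21/4) (14,239/13) (9,254/13)]
4. After y ≤ 6: [(9,6) (9,4) (172/13,4) (14,21/4) (14,6)]
5. Canonical ring: [(9,4) (172/13,4) (14,21/4) (14,6) (9,6)]

Clipped polygon: [(9,4) (172/13,4) (14,21/4) (14,6) (9,6)]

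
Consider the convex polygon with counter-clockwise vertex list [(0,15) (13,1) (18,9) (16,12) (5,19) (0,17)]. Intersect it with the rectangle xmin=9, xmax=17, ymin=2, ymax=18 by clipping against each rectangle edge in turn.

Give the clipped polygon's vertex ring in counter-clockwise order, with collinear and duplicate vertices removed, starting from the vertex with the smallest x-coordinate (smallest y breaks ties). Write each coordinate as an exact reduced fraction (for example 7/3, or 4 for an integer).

Clipped polygon: [(9,69/13) (169/14,2) (109/8,2) (17,37/5) (17,21/2) (16,12) (9,181/11)]

1. After x ≥ 9: [(9,69/13) (13,1) (18,9) (16,12) (9,181/11)]
2. After x ≤ 17: [(9,69/13) (13,1) (17,37/5) (17,21/2) (16,12) (9,181/11)]
3. After y ≥ 2: [(9,69/13) (169/14,2) (109/8,2) (17,37/5) (17,21/2) (16,12) (9,181/11)]
4. After y ≤ 18: [(9,69/13) (169/14,2) (109/8,2) (17,37/5) (17,21/2) (16,12) (9,181/11)]
5. Canonical ring: [(9,69/13) (169/14,2) (109/8,2) (17,37/5) (17,21/2) (16,12) (9,181/11)]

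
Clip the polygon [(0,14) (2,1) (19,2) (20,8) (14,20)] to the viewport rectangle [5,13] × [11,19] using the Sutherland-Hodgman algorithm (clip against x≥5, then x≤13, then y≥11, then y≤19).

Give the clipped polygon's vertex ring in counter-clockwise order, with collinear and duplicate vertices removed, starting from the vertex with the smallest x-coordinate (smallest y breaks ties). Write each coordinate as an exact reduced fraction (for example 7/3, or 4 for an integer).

Clipped polygon: [(5,11) (13,11) (13,19) (35/3,19) (5,113/7)]

1. After x ≥ 5: [(5,113/7) (5,20/17) (19,2) (20,8) (14,20)]
2. After x ≤ 13: [(13,137/7) (5,113/7) (5,20/17) (13,28/17)]
3. After y ≥ 11: [(13,11) (13,137/7) (5,113/7) (5,11)]
4. After y ≤ 19: [(13,11) (13,19) (35/3,19) (5,113/7) (5,11)]
5. Canonical ring: [(5,11) (13,11) (13,19) (35/3,19) (5,113/7)]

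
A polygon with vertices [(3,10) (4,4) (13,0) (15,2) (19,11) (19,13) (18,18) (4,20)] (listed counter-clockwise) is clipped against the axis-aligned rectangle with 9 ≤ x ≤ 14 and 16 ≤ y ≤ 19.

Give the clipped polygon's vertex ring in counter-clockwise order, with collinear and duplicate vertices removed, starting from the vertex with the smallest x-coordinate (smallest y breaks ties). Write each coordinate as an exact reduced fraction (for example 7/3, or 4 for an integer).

1. After x ≥ 9: [(9,16/9) (13,0) (15,2) (19,11) (19,13) (18,18) (9,135/7)]
2. After x ≤ 14: [(9,16/9) (13,0) (14,1) (14,130/7) (9,135/7)]
3. After y ≥ 16: [(9,16) (14,16) (14,130/7) (9,135/7)]
4. After y ≤ 19: [(9,19) (9,16) (14,16) (14,130/7) (11,19)]
5. Canonical ring: [(9,16) (14,16) (14,130/7) (11,19) (9,19)]

Clipped polygon: [(9,16) (14,16) (14,130/7) (11,19) (9,19)]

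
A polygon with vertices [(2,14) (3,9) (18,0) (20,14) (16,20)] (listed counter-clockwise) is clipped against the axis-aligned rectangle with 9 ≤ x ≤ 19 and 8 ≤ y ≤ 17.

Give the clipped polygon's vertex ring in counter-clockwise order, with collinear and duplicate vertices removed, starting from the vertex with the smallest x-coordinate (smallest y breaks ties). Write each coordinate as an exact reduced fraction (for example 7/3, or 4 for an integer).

1. After x ≥ 9: [(9,17) (9,27/5) (18,0) (20,14) (16,20)]
2. After x ≤ 19: [(9,17) (9,27/5) (18,0) (19,7) (19,31/2) (16,20)]
3. After y ≥ 8: [(9,17) (9,8) (19,8) (19,31/2) (16,20)]
4. After y ≤ 17: [(9,17) (9,17) (9,8) (19,8) (19,31/2) (18,17)]
5. Canonical ring: [(9,8) (19,8) (19,31/2) (18,17) (9,17)]

Clipped polygon: [(9,8) (19,8) (19,31/2) (18,17) (9,17)]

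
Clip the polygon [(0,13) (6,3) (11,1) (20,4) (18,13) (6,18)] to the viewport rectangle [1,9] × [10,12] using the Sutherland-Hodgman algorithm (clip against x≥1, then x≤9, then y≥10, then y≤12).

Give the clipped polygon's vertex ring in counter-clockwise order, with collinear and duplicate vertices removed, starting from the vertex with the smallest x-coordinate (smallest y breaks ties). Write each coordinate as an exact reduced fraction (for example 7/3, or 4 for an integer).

Clipped polygon: [(1,34/3) (9/5,10) (9,10) (9,12) (1,12)]

1. After x ≥ 1: [(1,83/6) (1,34/3) (6,3) (11,1) (20,4) (18,13) (6,18)]
2. After x ≤ 9: [(1,83/6) (1,34/3) (6,3) (9,9/5) (9,67/4) (6,18)]
3. After y ≥ 10: [(1,83/6) (1,34/3) (9/5,10) (9,10) (9,67/4) (6,18)]
4. After y ≤ 12: [(1,12) (1,34/3) (9/5,10) (9,10) (9,12)]
5. Canonical ring: [(1,34/3) (9/5,10) (9,10) (9,12) (1,12)]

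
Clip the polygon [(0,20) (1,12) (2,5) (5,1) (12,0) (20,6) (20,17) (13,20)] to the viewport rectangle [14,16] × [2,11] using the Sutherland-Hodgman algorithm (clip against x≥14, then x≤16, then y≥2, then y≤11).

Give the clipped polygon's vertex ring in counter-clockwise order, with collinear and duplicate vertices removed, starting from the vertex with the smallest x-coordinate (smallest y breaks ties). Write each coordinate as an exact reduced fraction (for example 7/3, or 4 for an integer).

Clipped polygon: [(14,2) (44/3,2) (16,3) (16,11) (14,11)]

1. After x ≥ 14: [(14,3/2) (20,6) (20,17) (14,137/7)]
2. After x ≤ 16: [(14,3/2) (16,3) (16,131/7) (14,137/7)]
3. After y ≥ 2: [(14,2) (44/3,2) (16,3) (16,131/7) (14,137/7)]
4. After y ≤ 11: [(14,11) (14,2) (44/3,2) (16,3) (16,11)]
5. Canonical ring: [(14,2) (44/3,2) (16,3) (16,11) (14,11)]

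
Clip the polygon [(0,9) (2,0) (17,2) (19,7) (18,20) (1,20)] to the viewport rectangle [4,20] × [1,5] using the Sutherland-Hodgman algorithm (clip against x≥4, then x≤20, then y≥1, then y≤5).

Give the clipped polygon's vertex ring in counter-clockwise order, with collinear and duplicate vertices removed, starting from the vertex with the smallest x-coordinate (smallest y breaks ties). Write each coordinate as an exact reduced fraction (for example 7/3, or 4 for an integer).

1. After x ≥ 4: [(4,4/15) (17,2) (19,7) (18,20) (4,20)]
2. After x ≤ 20: [(4,4/15) (17,2) (19,7) (18,20) (4,20)]
3. After y ≥ 1: [(4,1) (19/2,1) (17,2) (19,7) (18,20) (4,20)]
4. After y ≤ 5: [(4,5) (4,1) (19/2,1) (17,2) (91/5,5)]
5. Canonical ring: [(4,1) (19/2,1) (17,2) (91/5,5) (4,5)]

Clipped polygon: [(4,1) (19/2,1) (17,2) (91/5,5) (4,5)]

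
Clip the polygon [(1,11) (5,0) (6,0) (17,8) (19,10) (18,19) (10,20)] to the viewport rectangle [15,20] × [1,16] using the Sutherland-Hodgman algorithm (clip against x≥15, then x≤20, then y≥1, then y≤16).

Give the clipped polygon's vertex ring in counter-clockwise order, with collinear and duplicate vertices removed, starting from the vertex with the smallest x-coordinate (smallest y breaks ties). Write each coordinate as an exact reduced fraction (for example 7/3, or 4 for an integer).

Clipped polygon: [(15,72/11) (17,8) (19,10) (55/3,16) (15,16)]

1. After x ≥ 15: [(15,72/11) (17,8) (19,10) (18,19) (15,155/8)]
2. After x ≤ 20: [(15,72/11) (17,8) (19,10) (18,19) (15,155/8)]
3. After y ≥ 1: [(15,72/11) (17,8) (19,10) (18,19) (15,155/8)]
4. After y ≤ 16: [(15,16) (15,72/11) (17,8) (19,10) (55/3,16)]
5. Canonical ring: [(15,72/11) (17,8) (19,10) (55/3,16) (15,16)]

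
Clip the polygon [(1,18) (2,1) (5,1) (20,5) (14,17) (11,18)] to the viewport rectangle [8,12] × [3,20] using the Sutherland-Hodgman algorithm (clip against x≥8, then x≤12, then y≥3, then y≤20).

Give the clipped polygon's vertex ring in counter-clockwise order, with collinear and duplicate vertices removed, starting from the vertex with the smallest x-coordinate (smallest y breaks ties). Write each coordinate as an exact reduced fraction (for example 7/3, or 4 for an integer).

Clipped polygon: [(8,3) (12,3) (12,53/3) (11,18) (8,18)]

1. After x ≥ 8: [(8,18) (8,9/5) (20,5) (14,17) (11,18)]
2. After x ≤ 12: [(8,18) (8,9/5) (12,43/15) (12,53/3) (11,18)]
3. After y ≥ 3: [(8,18) (8,3) (12,3) (12,53/3) (11,18)]
4. After y ≤ 20: [(8,18) (8,3) (12,3) (12,53/3) (11,18)]
5. Canonical ring: [(8,3) (12,3) (12,53/3) (11,18) (8,18)]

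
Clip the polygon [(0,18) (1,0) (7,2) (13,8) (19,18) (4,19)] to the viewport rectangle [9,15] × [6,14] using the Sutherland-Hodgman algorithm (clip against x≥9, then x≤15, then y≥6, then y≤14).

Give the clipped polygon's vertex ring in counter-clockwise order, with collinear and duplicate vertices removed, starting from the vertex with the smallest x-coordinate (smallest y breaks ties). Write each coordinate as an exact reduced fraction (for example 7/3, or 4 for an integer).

1. After x ≥ 9: [(9,4) (13,8) (19,18) (9,56/3)]
2. After x ≤ 15: [(9,4) (13,8) (15,34/3) (15,274/15) (9,56/3)]
3. After y ≥ 6: [(9,6) (11,6) (13,8) (15,34/3) (15,274/15) (9,56/3)]
4. After y ≤ 14: [(9,14) (9,6) (11,6) (13,8) (15,34/3) (15,14)]
5. Canonical ring: [(9,6) (11,6) (13,8) (15,34/3) (15,14) (9,14)]

Clipped polygon: [(9,6) (11,6) (13,8) (15,34/3) (15,14) (9,14)]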